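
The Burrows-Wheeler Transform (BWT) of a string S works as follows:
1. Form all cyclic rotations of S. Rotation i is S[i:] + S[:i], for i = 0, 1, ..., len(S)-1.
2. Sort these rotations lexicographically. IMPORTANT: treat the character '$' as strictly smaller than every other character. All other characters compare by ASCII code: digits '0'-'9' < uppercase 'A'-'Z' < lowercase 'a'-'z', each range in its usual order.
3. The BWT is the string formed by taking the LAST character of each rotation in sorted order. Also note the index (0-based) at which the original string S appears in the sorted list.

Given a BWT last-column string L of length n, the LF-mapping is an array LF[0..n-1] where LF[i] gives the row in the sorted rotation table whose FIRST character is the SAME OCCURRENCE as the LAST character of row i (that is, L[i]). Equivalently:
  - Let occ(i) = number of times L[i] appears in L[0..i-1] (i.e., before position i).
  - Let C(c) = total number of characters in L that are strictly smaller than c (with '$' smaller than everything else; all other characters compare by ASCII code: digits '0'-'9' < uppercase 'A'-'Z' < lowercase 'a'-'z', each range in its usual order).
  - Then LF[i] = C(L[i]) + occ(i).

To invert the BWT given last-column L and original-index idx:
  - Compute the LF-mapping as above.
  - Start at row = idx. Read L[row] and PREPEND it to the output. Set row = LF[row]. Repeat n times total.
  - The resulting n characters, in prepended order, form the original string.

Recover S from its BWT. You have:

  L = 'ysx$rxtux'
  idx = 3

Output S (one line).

Answer: txxsruxy$

Derivation:
LF mapping: 8 2 5 0 1 6 3 4 7
Walk LF starting at row 3, prepending L[row]:
  step 1: row=3, L[3]='$', prepend. Next row=LF[3]=0
  step 2: row=0, L[0]='y', prepend. Next row=LF[0]=8
  step 3: row=8, L[8]='x', prepend. Next row=LF[8]=7
  step 4: row=7, L[7]='u', prepend. Next row=LF[7]=4
  step 5: row=4, L[4]='r', prepend. Next row=LF[4]=1
  step 6: row=1, L[1]='s', prepend. Next row=LF[1]=2
  step 7: row=2, L[2]='x', prepend. Next row=LF[2]=5
  step 8: row=5, L[5]='x', prepend. Next row=LF[5]=6
  step 9: row=6, L[6]='t', prepend. Next row=LF[6]=3
Reversed output: txxsruxy$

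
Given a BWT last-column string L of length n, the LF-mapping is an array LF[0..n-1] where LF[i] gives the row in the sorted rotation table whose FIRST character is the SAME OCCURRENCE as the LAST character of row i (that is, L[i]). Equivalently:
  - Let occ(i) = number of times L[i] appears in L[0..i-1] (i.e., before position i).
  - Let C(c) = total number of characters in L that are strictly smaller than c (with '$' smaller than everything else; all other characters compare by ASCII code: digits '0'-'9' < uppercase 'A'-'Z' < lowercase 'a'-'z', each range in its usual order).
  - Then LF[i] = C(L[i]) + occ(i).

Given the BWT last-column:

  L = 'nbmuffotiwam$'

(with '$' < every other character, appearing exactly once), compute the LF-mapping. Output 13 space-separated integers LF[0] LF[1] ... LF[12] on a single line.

Answer: 8 2 6 11 3 4 9 10 5 12 1 7 0

Derivation:
Char counts: '$':1, 'a':1, 'b':1, 'f':2, 'i':1, 'm':2, 'n':1, 'o':1, 't':1, 'u':1, 'w':1
C (first-col start): C('$')=0, C('a')=1, C('b')=2, C('f')=3, C('i')=5, C('m')=6, C('n')=8, C('o')=9, C('t')=10, C('u')=11, C('w')=12
L[0]='n': occ=0, LF[0]=C('n')+0=8+0=8
L[1]='b': occ=0, LF[1]=C('b')+0=2+0=2
L[2]='m': occ=0, LF[2]=C('m')+0=6+0=6
L[3]='u': occ=0, LF[3]=C('u')+0=11+0=11
L[4]='f': occ=0, LF[4]=C('f')+0=3+0=3
L[5]='f': occ=1, LF[5]=C('f')+1=3+1=4
L[6]='o': occ=0, LF[6]=C('o')+0=9+0=9
L[7]='t': occ=0, LF[7]=C('t')+0=10+0=10
L[8]='i': occ=0, LF[8]=C('i')+0=5+0=5
L[9]='w': occ=0, LF[9]=C('w')+0=12+0=12
L[10]='a': occ=0, LF[10]=C('a')+0=1+0=1
L[11]='m': occ=1, LF[11]=C('m')+1=6+1=7
L[12]='$': occ=0, LF[12]=C('$')+0=0+0=0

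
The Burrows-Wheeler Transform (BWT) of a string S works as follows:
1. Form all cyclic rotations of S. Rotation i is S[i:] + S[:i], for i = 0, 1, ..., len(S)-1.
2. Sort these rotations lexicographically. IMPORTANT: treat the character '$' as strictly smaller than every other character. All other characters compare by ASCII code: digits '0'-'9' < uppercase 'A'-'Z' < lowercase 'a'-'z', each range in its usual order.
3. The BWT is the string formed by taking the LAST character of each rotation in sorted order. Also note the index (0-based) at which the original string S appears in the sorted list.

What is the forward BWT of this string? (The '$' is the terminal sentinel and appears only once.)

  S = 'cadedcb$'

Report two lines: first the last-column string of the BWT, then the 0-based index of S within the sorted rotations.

Answer: bcc$dead
3

Derivation:
All 8 rotations (rotation i = S[i:]+S[:i]):
  rot[0] = cadedcb$
  rot[1] = adedcb$c
  rot[2] = dedcb$ca
  rot[3] = edcb$cad
  rot[4] = dcb$cade
  rot[5] = cb$caded
  rot[6] = b$cadedc
  rot[7] = $cadedcb
Sorted (with $ < everything):
  sorted[0] = $cadedcb  (last char: 'b')
  sorted[1] = adedcb$c  (last char: 'c')
  sorted[2] = b$cadedc  (last char: 'c')
  sorted[3] = cadedcb$  (last char: '$')
  sorted[4] = cb$caded  (last char: 'd')
  sorted[5] = dcb$cade  (last char: 'e')
  sorted[6] = dedcb$ca  (last char: 'a')
  sorted[7] = edcb$cad  (last char: 'd')
Last column: bcc$dead
Original string S is at sorted index 3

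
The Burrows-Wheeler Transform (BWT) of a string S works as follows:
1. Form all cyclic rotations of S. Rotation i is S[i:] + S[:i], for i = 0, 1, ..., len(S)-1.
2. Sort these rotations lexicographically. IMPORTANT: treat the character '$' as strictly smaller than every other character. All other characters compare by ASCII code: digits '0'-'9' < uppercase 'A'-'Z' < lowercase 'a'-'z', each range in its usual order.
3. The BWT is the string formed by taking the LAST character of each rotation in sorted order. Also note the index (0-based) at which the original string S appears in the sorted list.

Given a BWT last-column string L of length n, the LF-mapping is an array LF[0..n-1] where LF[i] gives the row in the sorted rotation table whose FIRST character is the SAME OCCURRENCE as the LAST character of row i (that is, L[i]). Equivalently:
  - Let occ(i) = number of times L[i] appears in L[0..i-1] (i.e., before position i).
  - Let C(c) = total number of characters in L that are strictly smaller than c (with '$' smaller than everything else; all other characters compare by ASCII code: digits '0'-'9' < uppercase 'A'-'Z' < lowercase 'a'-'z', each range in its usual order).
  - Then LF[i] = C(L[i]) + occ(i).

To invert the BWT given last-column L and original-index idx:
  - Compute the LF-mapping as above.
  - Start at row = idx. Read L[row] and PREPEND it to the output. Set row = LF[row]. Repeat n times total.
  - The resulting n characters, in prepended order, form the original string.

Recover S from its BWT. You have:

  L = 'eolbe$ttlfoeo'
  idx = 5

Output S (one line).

LF mapping: 2 8 6 1 3 0 11 12 7 5 9 4 10
Walk LF starting at row 5, prepending L[row]:
  step 1: row=5, L[5]='$', prepend. Next row=LF[5]=0
  step 2: row=0, L[0]='e', prepend. Next row=LF[0]=2
  step 3: row=2, L[2]='l', prepend. Next row=LF[2]=6
  step 4: row=6, L[6]='t', prepend. Next row=LF[6]=11
  step 5: row=11, L[11]='e', prepend. Next row=LF[11]=4
  step 6: row=4, L[4]='e', prepend. Next row=LF[4]=3
  step 7: row=3, L[3]='b', prepend. Next row=LF[3]=1
  step 8: row=1, L[1]='o', prepend. Next row=LF[1]=8
  step 9: row=8, L[8]='l', prepend. Next row=LF[8]=7
  step 10: row=7, L[7]='t', prepend. Next row=LF[7]=12
  step 11: row=12, L[12]='o', prepend. Next row=LF[12]=10
  step 12: row=10, L[10]='o', prepend. Next row=LF[10]=9
  step 13: row=9, L[9]='f', prepend. Next row=LF[9]=5
Reversed output: footlobeetle$

Answer: footlobeetle$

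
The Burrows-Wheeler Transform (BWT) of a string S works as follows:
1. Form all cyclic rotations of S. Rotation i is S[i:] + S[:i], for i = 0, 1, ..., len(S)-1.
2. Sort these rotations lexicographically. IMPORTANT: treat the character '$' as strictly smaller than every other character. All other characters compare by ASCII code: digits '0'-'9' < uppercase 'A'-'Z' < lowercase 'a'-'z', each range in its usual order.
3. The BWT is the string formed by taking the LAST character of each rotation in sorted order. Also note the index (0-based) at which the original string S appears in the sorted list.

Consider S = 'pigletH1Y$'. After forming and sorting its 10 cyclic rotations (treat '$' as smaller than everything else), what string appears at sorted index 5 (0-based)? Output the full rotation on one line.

Answer: gletH1Y$pi

Derivation:
All 10 rotations (rotation i = S[i:]+S[:i]):
  rot[0] = pigletH1Y$
  rot[1] = igletH1Y$p
  rot[2] = gletH1Y$pi
  rot[3] = letH1Y$pig
  rot[4] = etH1Y$pigl
  rot[5] = tH1Y$pigle
  rot[6] = H1Y$piglet
  rot[7] = 1Y$pigletH
  rot[8] = Y$pigletH1
  rot[9] = $pigletH1Y
Sorted (with $ < everything):
  sorted[0] = $pigletH1Y
  sorted[1] = 1Y$pigletH
  sorted[2] = H1Y$piglet
  sorted[3] = Y$pigletH1
  sorted[4] = etH1Y$pigl
  sorted[5] = gletH1Y$pi
  sorted[6] = igletH1Y$p
  sorted[7] = letH1Y$pig
  sorted[8] = pigletH1Y$
  sorted[9] = tH1Y$pigle
sorted[5] = gletH1Y$pi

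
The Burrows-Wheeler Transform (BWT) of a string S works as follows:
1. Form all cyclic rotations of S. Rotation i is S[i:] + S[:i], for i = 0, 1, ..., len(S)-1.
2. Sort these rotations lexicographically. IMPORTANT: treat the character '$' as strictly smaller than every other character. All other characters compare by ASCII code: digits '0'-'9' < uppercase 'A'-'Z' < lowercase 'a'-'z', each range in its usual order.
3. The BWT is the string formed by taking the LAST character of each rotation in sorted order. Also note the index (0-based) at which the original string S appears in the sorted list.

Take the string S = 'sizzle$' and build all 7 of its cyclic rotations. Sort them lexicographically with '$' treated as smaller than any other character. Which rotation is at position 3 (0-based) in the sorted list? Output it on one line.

Answer: le$sizz

Derivation:
All 7 rotations (rotation i = S[i:]+S[:i]):
  rot[0] = sizzle$
  rot[1] = izzle$s
  rot[2] = zzle$si
  rot[3] = zle$siz
  rot[4] = le$sizz
  rot[5] = e$sizzl
  rot[6] = $sizzle
Sorted (with $ < everything):
  sorted[0] = $sizzle
  sorted[1] = e$sizzl
  sorted[2] = izzle$s
  sorted[3] = le$sizz
  sorted[4] = sizzle$
  sorted[5] = zle$siz
  sorted[6] = zzle$si
sorted[3] = le$sizz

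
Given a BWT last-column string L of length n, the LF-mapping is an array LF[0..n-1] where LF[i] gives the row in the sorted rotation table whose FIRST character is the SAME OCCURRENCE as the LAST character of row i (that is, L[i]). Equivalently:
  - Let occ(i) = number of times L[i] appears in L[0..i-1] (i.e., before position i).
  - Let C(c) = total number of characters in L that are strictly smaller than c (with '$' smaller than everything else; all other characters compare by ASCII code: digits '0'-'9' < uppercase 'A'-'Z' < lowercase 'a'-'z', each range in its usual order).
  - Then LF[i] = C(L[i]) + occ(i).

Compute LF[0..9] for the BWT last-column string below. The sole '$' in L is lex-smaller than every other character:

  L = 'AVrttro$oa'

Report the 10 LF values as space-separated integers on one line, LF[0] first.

Answer: 1 2 6 8 9 7 4 0 5 3

Derivation:
Char counts: '$':1, 'A':1, 'V':1, 'a':1, 'o':2, 'r':2, 't':2
C (first-col start): C('$')=0, C('A')=1, C('V')=2, C('a')=3, C('o')=4, C('r')=6, C('t')=8
L[0]='A': occ=0, LF[0]=C('A')+0=1+0=1
L[1]='V': occ=0, LF[1]=C('V')+0=2+0=2
L[2]='r': occ=0, LF[2]=C('r')+0=6+0=6
L[3]='t': occ=0, LF[3]=C('t')+0=8+0=8
L[4]='t': occ=1, LF[4]=C('t')+1=8+1=9
L[5]='r': occ=1, LF[5]=C('r')+1=6+1=7
L[6]='o': occ=0, LF[6]=C('o')+0=4+0=4
L[7]='$': occ=0, LF[7]=C('$')+0=0+0=0
L[8]='o': occ=1, LF[8]=C('o')+1=4+1=5
L[9]='a': occ=0, LF[9]=C('a')+0=3+0=3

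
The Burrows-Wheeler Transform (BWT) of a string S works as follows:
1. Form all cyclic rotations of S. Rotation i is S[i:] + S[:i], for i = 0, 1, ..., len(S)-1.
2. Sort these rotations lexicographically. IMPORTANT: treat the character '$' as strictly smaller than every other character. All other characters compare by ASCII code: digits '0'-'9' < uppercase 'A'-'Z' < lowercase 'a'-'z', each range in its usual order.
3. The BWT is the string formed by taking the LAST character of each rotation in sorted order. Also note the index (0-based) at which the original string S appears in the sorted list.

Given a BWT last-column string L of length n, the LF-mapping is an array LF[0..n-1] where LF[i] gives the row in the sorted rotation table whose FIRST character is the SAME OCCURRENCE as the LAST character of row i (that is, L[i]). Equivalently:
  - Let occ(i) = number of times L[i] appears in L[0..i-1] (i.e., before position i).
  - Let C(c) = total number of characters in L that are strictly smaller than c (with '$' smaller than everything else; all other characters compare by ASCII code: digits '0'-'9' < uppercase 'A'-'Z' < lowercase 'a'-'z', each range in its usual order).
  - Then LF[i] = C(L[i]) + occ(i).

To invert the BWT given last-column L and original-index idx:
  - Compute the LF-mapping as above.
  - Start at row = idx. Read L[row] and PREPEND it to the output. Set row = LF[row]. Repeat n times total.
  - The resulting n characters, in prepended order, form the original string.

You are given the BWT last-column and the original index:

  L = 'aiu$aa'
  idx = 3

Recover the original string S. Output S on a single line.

LF mapping: 1 4 5 0 2 3
Walk LF starting at row 3, prepending L[row]:
  step 1: row=3, L[3]='$', prepend. Next row=LF[3]=0
  step 2: row=0, L[0]='a', prepend. Next row=LF[0]=1
  step 3: row=1, L[1]='i', prepend. Next row=LF[1]=4
  step 4: row=4, L[4]='a', prepend. Next row=LF[4]=2
  step 5: row=2, L[2]='u', prepend. Next row=LF[2]=5
  step 6: row=5, L[5]='a', prepend. Next row=LF[5]=3
Reversed output: auaia$

Answer: auaia$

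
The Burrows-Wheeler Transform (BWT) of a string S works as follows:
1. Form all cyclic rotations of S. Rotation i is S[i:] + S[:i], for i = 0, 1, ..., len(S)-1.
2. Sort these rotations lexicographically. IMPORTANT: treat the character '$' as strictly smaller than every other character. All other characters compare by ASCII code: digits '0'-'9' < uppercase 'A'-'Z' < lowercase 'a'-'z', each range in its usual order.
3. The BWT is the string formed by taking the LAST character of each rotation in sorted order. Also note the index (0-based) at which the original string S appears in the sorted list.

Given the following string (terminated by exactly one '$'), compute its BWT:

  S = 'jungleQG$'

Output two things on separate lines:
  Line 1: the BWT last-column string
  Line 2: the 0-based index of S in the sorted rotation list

All 9 rotations (rotation i = S[i:]+S[:i]):
  rot[0] = jungleQG$
  rot[1] = ungleQG$j
  rot[2] = ngleQG$ju
  rot[3] = gleQG$jun
  rot[4] = leQG$jung
  rot[5] = eQG$jungl
  rot[6] = QG$jungle
  rot[7] = G$jungleQ
  rot[8] = $jungleQG
Sorted (with $ < everything):
  sorted[0] = $jungleQG  (last char: 'G')
  sorted[1] = G$jungleQ  (last char: 'Q')
  sorted[2] = QG$jungle  (last char: 'e')
  sorted[3] = eQG$jungl  (last char: 'l')
  sorted[4] = gleQG$jun  (last char: 'n')
  sorted[5] = jungleQG$  (last char: '$')
  sorted[6] = leQG$jung  (last char: 'g')
  sorted[7] = ngleQG$ju  (last char: 'u')
  sorted[8] = ungleQG$j  (last char: 'j')
Last column: GQeln$guj
Original string S is at sorted index 5

Answer: GQeln$guj
5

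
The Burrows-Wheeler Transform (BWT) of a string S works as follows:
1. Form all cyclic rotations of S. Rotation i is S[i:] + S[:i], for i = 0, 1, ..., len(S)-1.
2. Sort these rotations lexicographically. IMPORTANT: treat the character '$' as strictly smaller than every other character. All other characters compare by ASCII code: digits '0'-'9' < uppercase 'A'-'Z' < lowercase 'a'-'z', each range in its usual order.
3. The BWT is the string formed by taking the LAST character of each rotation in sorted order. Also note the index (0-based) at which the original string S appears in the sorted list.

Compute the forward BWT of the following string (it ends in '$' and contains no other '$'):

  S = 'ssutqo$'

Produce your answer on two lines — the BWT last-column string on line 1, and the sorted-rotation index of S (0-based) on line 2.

Answer: oqt$sus
3

Derivation:
All 7 rotations (rotation i = S[i:]+S[:i]):
  rot[0] = ssutqo$
  rot[1] = sutqo$s
  rot[2] = utqo$ss
  rot[3] = tqo$ssu
  rot[4] = qo$ssut
  rot[5] = o$ssutq
  rot[6] = $ssutqo
Sorted (with $ < everything):
  sorted[0] = $ssutqo  (last char: 'o')
  sorted[1] = o$ssutq  (last char: 'q')
  sorted[2] = qo$ssut  (last char: 't')
  sorted[3] = ssutqo$  (last char: '$')
  sorted[4] = sutqo$s  (last char: 's')
  sorted[5] = tqo$ssu  (last char: 'u')
  sorted[6] = utqo$ss  (last char: 's')
Last column: oqt$sus
Original string S is at sorted index 3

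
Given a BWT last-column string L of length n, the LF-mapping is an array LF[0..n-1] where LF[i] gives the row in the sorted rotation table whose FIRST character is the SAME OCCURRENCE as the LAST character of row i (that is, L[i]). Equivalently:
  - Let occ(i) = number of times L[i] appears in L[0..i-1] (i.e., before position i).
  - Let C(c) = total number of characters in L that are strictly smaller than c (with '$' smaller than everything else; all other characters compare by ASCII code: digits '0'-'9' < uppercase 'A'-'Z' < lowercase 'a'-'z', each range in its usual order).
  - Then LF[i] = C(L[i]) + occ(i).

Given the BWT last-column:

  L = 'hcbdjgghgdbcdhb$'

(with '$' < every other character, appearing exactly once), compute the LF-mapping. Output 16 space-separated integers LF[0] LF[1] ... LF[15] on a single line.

Char counts: '$':1, 'b':3, 'c':2, 'd':3, 'g':3, 'h':3, 'j':1
C (first-col start): C('$')=0, C('b')=1, C('c')=4, C('d')=6, C('g')=9, C('h')=12, C('j')=15
L[0]='h': occ=0, LF[0]=C('h')+0=12+0=12
L[1]='c': occ=0, LF[1]=C('c')+0=4+0=4
L[2]='b': occ=0, LF[2]=C('b')+0=1+0=1
L[3]='d': occ=0, LF[3]=C('d')+0=6+0=6
L[4]='j': occ=0, LF[4]=C('j')+0=15+0=15
L[5]='g': occ=0, LF[5]=C('g')+0=9+0=9
L[6]='g': occ=1, LF[6]=C('g')+1=9+1=10
L[7]='h': occ=1, LF[7]=C('h')+1=12+1=13
L[8]='g': occ=2, LF[8]=C('g')+2=9+2=11
L[9]='d': occ=1, LF[9]=C('d')+1=6+1=7
L[10]='b': occ=1, LF[10]=C('b')+1=1+1=2
L[11]='c': occ=1, LF[11]=C('c')+1=4+1=5
L[12]='d': occ=2, LF[12]=C('d')+2=6+2=8
L[13]='h': occ=2, LF[13]=C('h')+2=12+2=14
L[14]='b': occ=2, LF[14]=C('b')+2=1+2=3
L[15]='$': occ=0, LF[15]=C('$')+0=0+0=0

Answer: 12 4 1 6 15 9 10 13 11 7 2 5 8 14 3 0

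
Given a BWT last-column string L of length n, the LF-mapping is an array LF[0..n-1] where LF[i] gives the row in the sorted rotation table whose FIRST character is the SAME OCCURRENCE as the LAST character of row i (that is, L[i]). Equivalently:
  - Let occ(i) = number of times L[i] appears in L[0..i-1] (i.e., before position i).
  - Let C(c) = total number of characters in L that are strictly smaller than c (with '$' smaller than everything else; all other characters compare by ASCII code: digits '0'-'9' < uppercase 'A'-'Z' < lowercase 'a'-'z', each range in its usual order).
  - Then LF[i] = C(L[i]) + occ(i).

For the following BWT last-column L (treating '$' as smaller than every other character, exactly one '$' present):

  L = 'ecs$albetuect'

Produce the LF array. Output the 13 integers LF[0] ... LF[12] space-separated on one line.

Answer: 5 3 9 0 1 8 2 6 10 12 7 4 11

Derivation:
Char counts: '$':1, 'a':1, 'b':1, 'c':2, 'e':3, 'l':1, 's':1, 't':2, 'u':1
C (first-col start): C('$')=0, C('a')=1, C('b')=2, C('c')=3, C('e')=5, C('l')=8, C('s')=9, C('t')=10, C('u')=12
L[0]='e': occ=0, LF[0]=C('e')+0=5+0=5
L[1]='c': occ=0, LF[1]=C('c')+0=3+0=3
L[2]='s': occ=0, LF[2]=C('s')+0=9+0=9
L[3]='$': occ=0, LF[3]=C('$')+0=0+0=0
L[4]='a': occ=0, LF[4]=C('a')+0=1+0=1
L[5]='l': occ=0, LF[5]=C('l')+0=8+0=8
L[6]='b': occ=0, LF[6]=C('b')+0=2+0=2
L[7]='e': occ=1, LF[7]=C('e')+1=5+1=6
L[8]='t': occ=0, LF[8]=C('t')+0=10+0=10
L[9]='u': occ=0, LF[9]=C('u')+0=12+0=12
L[10]='e': occ=2, LF[10]=C('e')+2=5+2=7
L[11]='c': occ=1, LF[11]=C('c')+1=3+1=4
L[12]='t': occ=1, LF[12]=C('t')+1=10+1=11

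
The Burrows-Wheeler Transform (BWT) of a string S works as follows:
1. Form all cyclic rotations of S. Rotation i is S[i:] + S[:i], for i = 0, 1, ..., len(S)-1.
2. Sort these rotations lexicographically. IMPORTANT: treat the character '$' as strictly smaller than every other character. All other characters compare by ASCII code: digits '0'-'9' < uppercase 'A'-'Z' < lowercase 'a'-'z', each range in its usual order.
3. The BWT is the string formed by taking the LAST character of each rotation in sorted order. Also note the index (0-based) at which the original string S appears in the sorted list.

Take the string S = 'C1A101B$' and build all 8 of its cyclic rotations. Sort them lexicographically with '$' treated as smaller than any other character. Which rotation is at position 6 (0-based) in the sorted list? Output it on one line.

All 8 rotations (rotation i = S[i:]+S[:i]):
  rot[0] = C1A101B$
  rot[1] = 1A101B$C
  rot[2] = A101B$C1
  rot[3] = 101B$C1A
  rot[4] = 01B$C1A1
  rot[5] = 1B$C1A10
  rot[6] = B$C1A101
  rot[7] = $C1A101B
Sorted (with $ < everything):
  sorted[0] = $C1A101B
  sorted[1] = 01B$C1A1
  sorted[2] = 101B$C1A
  sorted[3] = 1A101B$C
  sorted[4] = 1B$C1A10
  sorted[5] = A101B$C1
  sorted[6] = B$C1A101
  sorted[7] = C1A101B$
sorted[6] = B$C1A101

Answer: B$C1A101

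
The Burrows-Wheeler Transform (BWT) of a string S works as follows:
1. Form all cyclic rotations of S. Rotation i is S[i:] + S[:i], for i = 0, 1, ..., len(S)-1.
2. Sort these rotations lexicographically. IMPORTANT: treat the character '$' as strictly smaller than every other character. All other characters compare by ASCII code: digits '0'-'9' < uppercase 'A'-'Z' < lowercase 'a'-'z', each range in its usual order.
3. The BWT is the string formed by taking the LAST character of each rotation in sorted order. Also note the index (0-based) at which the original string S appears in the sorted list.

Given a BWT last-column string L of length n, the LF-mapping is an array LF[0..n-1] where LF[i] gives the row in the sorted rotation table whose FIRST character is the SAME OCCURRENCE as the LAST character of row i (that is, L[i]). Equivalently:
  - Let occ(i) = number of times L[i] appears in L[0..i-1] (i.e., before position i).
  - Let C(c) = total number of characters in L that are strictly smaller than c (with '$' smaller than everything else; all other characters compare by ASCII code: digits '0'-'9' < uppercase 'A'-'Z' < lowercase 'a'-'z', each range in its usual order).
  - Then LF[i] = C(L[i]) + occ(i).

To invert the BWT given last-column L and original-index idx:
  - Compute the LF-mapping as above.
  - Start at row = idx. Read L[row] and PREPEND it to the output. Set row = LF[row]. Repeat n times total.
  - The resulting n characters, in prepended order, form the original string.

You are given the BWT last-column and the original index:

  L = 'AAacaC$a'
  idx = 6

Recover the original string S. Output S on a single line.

LF mapping: 1 2 4 7 5 3 0 6
Walk LF starting at row 6, prepending L[row]:
  step 1: row=6, L[6]='$', prepend. Next row=LF[6]=0
  step 2: row=0, L[0]='A', prepend. Next row=LF[0]=1
  step 3: row=1, L[1]='A', prepend. Next row=LF[1]=2
  step 4: row=2, L[2]='a', prepend. Next row=LF[2]=4
  step 5: row=4, L[4]='a', prepend. Next row=LF[4]=5
  step 6: row=5, L[5]='C', prepend. Next row=LF[5]=3
  step 7: row=3, L[3]='c', prepend. Next row=LF[3]=7
  step 8: row=7, L[7]='a', prepend. Next row=LF[7]=6
Reversed output: acCaaAA$

Answer: acCaaAA$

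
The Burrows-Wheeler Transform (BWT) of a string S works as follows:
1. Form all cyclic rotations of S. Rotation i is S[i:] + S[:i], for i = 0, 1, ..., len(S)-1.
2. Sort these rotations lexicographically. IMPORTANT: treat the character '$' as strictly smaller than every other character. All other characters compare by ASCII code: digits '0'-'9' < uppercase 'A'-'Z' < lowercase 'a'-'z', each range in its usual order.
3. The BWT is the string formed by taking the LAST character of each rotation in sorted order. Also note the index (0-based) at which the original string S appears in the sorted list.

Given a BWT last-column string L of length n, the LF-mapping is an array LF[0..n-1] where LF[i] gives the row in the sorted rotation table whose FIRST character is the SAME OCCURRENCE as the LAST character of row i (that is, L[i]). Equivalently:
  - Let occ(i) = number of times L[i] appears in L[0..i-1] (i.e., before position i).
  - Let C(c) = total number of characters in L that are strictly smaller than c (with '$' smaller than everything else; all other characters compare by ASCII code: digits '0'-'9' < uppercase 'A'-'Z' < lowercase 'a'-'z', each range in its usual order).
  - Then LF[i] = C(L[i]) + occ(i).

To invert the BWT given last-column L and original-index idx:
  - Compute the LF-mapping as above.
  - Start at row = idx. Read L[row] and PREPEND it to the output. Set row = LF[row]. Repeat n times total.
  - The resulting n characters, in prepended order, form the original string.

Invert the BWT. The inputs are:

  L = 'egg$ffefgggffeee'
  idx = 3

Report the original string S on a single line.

LF mapping: 1 11 12 0 6 7 2 8 13 14 15 9 10 3 4 5
Walk LF starting at row 3, prepending L[row]:
  step 1: row=3, L[3]='$', prepend. Next row=LF[3]=0
  step 2: row=0, L[0]='e', prepend. Next row=LF[0]=1
  step 3: row=1, L[1]='g', prepend. Next row=LF[1]=11
  step 4: row=11, L[11]='f', prepend. Next row=LF[11]=9
  step 5: row=9, L[9]='g', prepend. Next row=LF[9]=14
  step 6: row=14, L[14]='e', prepend. Next row=LF[14]=4
  step 7: row=4, L[4]='f', prepend. Next row=LF[4]=6
  step 8: row=6, L[6]='e', prepend. Next row=LF[6]=2
  step 9: row=2, L[2]='g', prepend. Next row=LF[2]=12
  step 10: row=12, L[12]='f', prepend. Next row=LF[12]=10
  step 11: row=10, L[10]='g', prepend. Next row=LF[10]=15
  step 12: row=15, L[15]='e', prepend. Next row=LF[15]=5
  step 13: row=5, L[5]='f', prepend. Next row=LF[5]=7
  step 14: row=7, L[7]='f', prepend. Next row=LF[7]=8
  step 15: row=8, L[8]='g', prepend. Next row=LF[8]=13
  step 16: row=13, L[13]='e', prepend. Next row=LF[13]=3
Reversed output: egffegfgefegfge$

Answer: egffegfgefegfge$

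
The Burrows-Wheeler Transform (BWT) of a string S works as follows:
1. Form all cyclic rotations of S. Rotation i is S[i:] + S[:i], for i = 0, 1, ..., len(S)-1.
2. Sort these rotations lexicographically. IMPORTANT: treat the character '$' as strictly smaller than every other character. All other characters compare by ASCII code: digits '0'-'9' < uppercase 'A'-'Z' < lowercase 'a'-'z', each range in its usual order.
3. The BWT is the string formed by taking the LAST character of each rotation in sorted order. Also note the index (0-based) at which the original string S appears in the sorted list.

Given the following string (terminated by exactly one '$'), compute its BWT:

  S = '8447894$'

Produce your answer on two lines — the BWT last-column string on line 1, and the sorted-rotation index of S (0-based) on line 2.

Answer: 49844$78
5

Derivation:
All 8 rotations (rotation i = S[i:]+S[:i]):
  rot[0] = 8447894$
  rot[1] = 447894$8
  rot[2] = 47894$84
  rot[3] = 7894$844
  rot[4] = 894$8447
  rot[5] = 94$84478
  rot[6] = 4$844789
  rot[7] = $8447894
Sorted (with $ < everything):
  sorted[0] = $8447894  (last char: '4')
  sorted[1] = 4$844789  (last char: '9')
  sorted[2] = 447894$8  (last char: '8')
  sorted[3] = 47894$84  (last char: '4')
  sorted[4] = 7894$844  (last char: '4')
  sorted[5] = 8447894$  (last char: '$')
  sorted[6] = 894$8447  (last char: '7')
  sorted[7] = 94$84478  (last char: '8')
Last column: 49844$78
Original string S is at sorted index 5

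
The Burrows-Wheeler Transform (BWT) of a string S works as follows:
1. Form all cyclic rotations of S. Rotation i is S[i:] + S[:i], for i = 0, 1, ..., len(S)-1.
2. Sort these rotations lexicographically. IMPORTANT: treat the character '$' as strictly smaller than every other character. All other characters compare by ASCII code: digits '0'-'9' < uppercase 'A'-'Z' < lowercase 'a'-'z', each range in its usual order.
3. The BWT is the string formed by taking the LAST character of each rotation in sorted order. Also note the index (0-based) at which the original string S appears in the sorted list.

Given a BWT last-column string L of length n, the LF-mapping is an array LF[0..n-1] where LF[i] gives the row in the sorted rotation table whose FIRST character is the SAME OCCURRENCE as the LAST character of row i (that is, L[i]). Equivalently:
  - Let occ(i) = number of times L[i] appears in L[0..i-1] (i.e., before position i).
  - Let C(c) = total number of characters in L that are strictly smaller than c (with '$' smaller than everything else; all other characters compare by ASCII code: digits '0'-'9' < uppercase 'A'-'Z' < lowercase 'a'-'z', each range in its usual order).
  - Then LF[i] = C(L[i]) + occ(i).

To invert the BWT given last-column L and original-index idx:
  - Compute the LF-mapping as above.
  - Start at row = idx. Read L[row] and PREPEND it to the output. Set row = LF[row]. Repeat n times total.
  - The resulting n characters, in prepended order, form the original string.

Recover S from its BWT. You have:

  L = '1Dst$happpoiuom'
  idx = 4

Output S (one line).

Answer: hippopotamusD1$

Derivation:
LF mapping: 1 2 12 13 0 4 3 9 10 11 7 5 14 8 6
Walk LF starting at row 4, prepending L[row]:
  step 1: row=4, L[4]='$', prepend. Next row=LF[4]=0
  step 2: row=0, L[0]='1', prepend. Next row=LF[0]=1
  step 3: row=1, L[1]='D', prepend. Next row=LF[1]=2
  step 4: row=2, L[2]='s', prepend. Next row=LF[2]=12
  step 5: row=12, L[12]='u', prepend. Next row=LF[12]=14
  step 6: row=14, L[14]='m', prepend. Next row=LF[14]=6
  step 7: row=6, L[6]='a', prepend. Next row=LF[6]=3
  step 8: row=3, L[3]='t', prepend. Next row=LF[3]=13
  step 9: row=13, L[13]='o', prepend. Next row=LF[13]=8
  step 10: row=8, L[8]='p', prepend. Next row=LF[8]=10
  step 11: row=10, L[10]='o', prepend. Next row=LF[10]=7
  step 12: row=7, L[7]='p', prepend. Next row=LF[7]=9
  step 13: row=9, L[9]='p', prepend. Next row=LF[9]=11
  step 14: row=11, L[11]='i', prepend. Next row=LF[11]=5
  step 15: row=5, L[5]='h', prepend. Next row=LF[5]=4
Reversed output: hippopotamusD1$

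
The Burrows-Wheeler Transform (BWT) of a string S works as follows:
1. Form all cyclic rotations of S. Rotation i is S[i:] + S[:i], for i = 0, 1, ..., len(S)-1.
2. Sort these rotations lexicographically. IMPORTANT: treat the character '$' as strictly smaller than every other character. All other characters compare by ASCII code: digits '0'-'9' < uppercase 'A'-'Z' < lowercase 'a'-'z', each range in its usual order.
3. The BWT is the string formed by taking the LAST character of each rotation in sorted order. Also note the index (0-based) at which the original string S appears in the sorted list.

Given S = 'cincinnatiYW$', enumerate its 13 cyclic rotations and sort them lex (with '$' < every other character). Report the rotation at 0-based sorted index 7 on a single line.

All 13 rotations (rotation i = S[i:]+S[:i]):
  rot[0] = cincinnatiYW$
  rot[1] = incinnatiYW$c
  rot[2] = ncinnatiYW$ci
  rot[3] = cinnatiYW$cin
  rot[4] = innatiYW$cinc
  rot[5] = nnatiYW$cinci
  rot[6] = natiYW$cincin
  rot[7] = atiYW$cincinn
  rot[8] = tiYW$cincinna
  rot[9] = iYW$cincinnat
  rot[10] = YW$cincinnati
  rot[11] = W$cincinnatiY
  rot[12] = $cincinnatiYW
Sorted (with $ < everything):
  sorted[0] = $cincinnatiYW
  sorted[1] = W$cincinnatiY
  sorted[2] = YW$cincinnati
  sorted[3] = atiYW$cincinn
  sorted[4] = cincinnatiYW$
  sorted[5] = cinnatiYW$cin
  sorted[6] = iYW$cincinnat
  sorted[7] = incinnatiYW$c
  sorted[8] = innatiYW$cinc
  sorted[9] = natiYW$cincin
  sorted[10] = ncinnatiYW$ci
  sorted[11] = nnatiYW$cinci
  sorted[12] = tiYW$cincinna
sorted[7] = incinnatiYW$c

Answer: incinnatiYW$c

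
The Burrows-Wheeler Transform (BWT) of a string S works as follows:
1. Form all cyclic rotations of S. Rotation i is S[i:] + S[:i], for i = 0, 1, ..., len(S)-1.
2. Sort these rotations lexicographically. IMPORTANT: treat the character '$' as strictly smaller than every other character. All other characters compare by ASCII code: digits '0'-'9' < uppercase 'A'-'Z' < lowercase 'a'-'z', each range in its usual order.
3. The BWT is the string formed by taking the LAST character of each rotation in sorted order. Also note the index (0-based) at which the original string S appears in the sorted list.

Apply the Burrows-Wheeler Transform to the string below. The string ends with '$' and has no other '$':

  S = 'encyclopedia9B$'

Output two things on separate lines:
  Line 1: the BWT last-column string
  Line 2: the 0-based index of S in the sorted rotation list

All 15 rotations (rotation i = S[i:]+S[:i]):
  rot[0] = encyclopedia9B$
  rot[1] = ncyclopedia9B$e
  rot[2] = cyclopedia9B$en
  rot[3] = yclopedia9B$enc
  rot[4] = clopedia9B$ency
  rot[5] = lopedia9B$encyc
  rot[6] = opedia9B$encycl
  rot[7] = pedia9B$encyclo
  rot[8] = edia9B$encyclop
  rot[9] = dia9B$encyclope
  rot[10] = ia9B$encycloped
  rot[11] = a9B$encyclopedi
  rot[12] = 9B$encyclopedia
  rot[13] = B$encyclopedia9
  rot[14] = $encyclopedia9B
Sorted (with $ < everything):
  sorted[0] = $encyclopedia9B  (last char: 'B')
  sorted[1] = 9B$encyclopedia  (last char: 'a')
  sorted[2] = B$encyclopedia9  (last char: '9')
  sorted[3] = a9B$encyclopedi  (last char: 'i')
  sorted[4] = clopedia9B$ency  (last char: 'y')
  sorted[5] = cyclopedia9B$en  (last char: 'n')
  sorted[6] = dia9B$encyclope  (last char: 'e')
  sorted[7] = edia9B$encyclop  (last char: 'p')
  sorted[8] = encyclopedia9B$  (last char: '$')
  sorted[9] = ia9B$encycloped  (last char: 'd')
  sorted[10] = lopedia9B$encyc  (last char: 'c')
  sorted[11] = ncyclopedia9B$e  (last char: 'e')
  sorted[12] = opedia9B$encycl  (last char: 'l')
  sorted[13] = pedia9B$encyclo  (last char: 'o')
  sorted[14] = yclopedia9B$enc  (last char: 'c')
Last column: Ba9iynep$dceloc
Original string S is at sorted index 8

Answer: Ba9iynep$dceloc
8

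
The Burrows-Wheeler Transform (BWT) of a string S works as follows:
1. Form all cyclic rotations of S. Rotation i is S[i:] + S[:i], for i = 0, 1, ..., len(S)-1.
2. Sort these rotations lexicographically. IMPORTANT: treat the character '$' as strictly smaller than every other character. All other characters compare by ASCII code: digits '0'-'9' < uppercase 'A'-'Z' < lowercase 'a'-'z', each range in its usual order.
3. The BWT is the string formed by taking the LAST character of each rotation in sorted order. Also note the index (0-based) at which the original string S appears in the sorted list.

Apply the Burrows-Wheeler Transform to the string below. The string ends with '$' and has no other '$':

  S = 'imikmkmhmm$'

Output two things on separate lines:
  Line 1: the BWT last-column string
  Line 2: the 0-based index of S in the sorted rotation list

Answer: mmm$mimkikh
3

Derivation:
All 11 rotations (rotation i = S[i:]+S[:i]):
  rot[0] = imikmkmhmm$
  rot[1] = mikmkmhmm$i
  rot[2] = ikmkmhmm$im
  rot[3] = kmkmhmm$imi
  rot[4] = mkmhmm$imik
  rot[5] = kmhmm$imikm
  rot[6] = mhmm$imikmk
  rot[7] = hmm$imikmkm
  rot[8] = mm$imikmkmh
  rot[9] = m$imikmkmhm
  rot[10] = $imikmkmhmm
Sorted (with $ < everything):
  sorted[0] = $imikmkmhmm  (last char: 'm')
  sorted[1] = hmm$imikmkm  (last char: 'm')
  sorted[2] = ikmkmhmm$im  (last char: 'm')
  sorted[3] = imikmkmhmm$  (last char: '$')
  sorted[4] = kmhmm$imikm  (last char: 'm')
  sorted[5] = kmkmhmm$imi  (last char: 'i')
  sorted[6] = m$imikmkmhm  (last char: 'm')
  sorted[7] = mhmm$imikmk  (last char: 'k')
  sorted[8] = mikmkmhmm$i  (last char: 'i')
  sorted[9] = mkmhmm$imik  (last char: 'k')
  sorted[10] = mm$imikmkmh  (last char: 'h')
Last column: mmm$mimkikh
Original string S is at sorted index 3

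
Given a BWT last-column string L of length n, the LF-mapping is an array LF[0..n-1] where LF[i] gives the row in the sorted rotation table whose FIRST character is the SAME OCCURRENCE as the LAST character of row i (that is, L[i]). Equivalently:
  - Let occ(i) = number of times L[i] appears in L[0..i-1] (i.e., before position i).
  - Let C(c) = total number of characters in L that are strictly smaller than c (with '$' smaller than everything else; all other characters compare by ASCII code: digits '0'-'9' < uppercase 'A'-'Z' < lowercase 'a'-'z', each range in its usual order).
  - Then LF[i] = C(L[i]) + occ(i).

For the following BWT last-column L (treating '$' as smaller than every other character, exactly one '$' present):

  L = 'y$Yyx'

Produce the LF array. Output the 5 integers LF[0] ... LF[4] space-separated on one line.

Answer: 3 0 1 4 2

Derivation:
Char counts: '$':1, 'Y':1, 'x':1, 'y':2
C (first-col start): C('$')=0, C('Y')=1, C('x')=2, C('y')=3
L[0]='y': occ=0, LF[0]=C('y')+0=3+0=3
L[1]='$': occ=0, LF[1]=C('$')+0=0+0=0
L[2]='Y': occ=0, LF[2]=C('Y')+0=1+0=1
L[3]='y': occ=1, LF[3]=C('y')+1=3+1=4
L[4]='x': occ=0, LF[4]=C('x')+0=2+0=2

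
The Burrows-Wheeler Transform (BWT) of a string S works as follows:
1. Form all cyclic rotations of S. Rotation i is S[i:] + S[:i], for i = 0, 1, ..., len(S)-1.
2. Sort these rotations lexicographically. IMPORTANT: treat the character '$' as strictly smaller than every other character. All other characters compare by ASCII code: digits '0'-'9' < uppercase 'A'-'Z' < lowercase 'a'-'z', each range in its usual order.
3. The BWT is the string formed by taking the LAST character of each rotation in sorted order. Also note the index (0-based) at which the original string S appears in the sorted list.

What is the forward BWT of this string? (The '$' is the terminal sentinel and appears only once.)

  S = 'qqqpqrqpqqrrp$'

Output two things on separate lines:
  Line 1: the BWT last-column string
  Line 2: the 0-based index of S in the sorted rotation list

All 14 rotations (rotation i = S[i:]+S[:i]):
  rot[0] = qqqpqrqpqqrrp$
  rot[1] = qqpqrqpqqrrp$q
  rot[2] = qpqrqpqqrrp$qq
  rot[3] = pqrqpqqrrp$qqq
  rot[4] = qrqpqqrrp$qqqp
  rot[5] = rqpqqrrp$qqqpq
  rot[6] = qpqqrrp$qqqpqr
  rot[7] = pqqrrp$qqqpqrq
  rot[8] = qqrrp$qqqpqrqp
  rot[9] = qrrp$qqqpqrqpq
  rot[10] = rrp$qqqpqrqpqq
  rot[11] = rp$qqqpqrqpqqr
  rot[12] = p$qqqpqrqpqqrr
  rot[13] = $qqqpqrqpqqrrp
Sorted (with $ < everything):
  sorted[0] = $qqqpqrqpqqrrp  (last char: 'p')
  sorted[1] = p$qqqpqrqpqqrr  (last char: 'r')
  sorted[2] = pqqrrp$qqqpqrq  (last char: 'q')
  sorted[3] = pqrqpqqrrp$qqq  (last char: 'q')
  sorted[4] = qpqqrrp$qqqpqr  (last char: 'r')
  sorted[5] = qpqrqpqqrrp$qq  (last char: 'q')
  sorted[6] = qqpqrqpqqrrp$q  (last char: 'q')
  sorted[7] = qqqpqrqpqqrrp$  (last char: '$')
  sorted[8] = qqrrp$qqqpqrqp  (last char: 'p')
  sorted[9] = qrqpqqrrp$qqqp  (last char: 'p')
  sorted[10] = qrrp$qqqpqrqpq  (last char: 'q')
  sorted[11] = rp$qqqpqrqpqqr  (last char: 'r')
  sorted[12] = rqpqqrrp$qqqpq  (last char: 'q')
  sorted[13] = rrp$qqqpqrqpqq  (last char: 'q')
Last column: prqqrqq$ppqrqq
Original string S is at sorted index 7

Answer: prqqrqq$ppqrqq
7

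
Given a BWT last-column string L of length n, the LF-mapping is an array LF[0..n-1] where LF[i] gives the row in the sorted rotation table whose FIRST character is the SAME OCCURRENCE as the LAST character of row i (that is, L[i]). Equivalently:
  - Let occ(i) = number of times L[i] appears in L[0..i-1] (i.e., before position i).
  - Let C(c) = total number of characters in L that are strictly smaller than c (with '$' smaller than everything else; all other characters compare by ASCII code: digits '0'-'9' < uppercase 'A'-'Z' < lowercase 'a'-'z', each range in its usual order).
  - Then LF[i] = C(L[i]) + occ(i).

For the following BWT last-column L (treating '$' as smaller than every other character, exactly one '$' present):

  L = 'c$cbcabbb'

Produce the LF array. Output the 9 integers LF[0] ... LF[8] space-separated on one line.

Answer: 6 0 7 2 8 1 3 4 5

Derivation:
Char counts: '$':1, 'a':1, 'b':4, 'c':3
C (first-col start): C('$')=0, C('a')=1, C('b')=2, C('c')=6
L[0]='c': occ=0, LF[0]=C('c')+0=6+0=6
L[1]='$': occ=0, LF[1]=C('$')+0=0+0=0
L[2]='c': occ=1, LF[2]=C('c')+1=6+1=7
L[3]='b': occ=0, LF[3]=C('b')+0=2+0=2
L[4]='c': occ=2, LF[4]=C('c')+2=6+2=8
L[5]='a': occ=0, LF[5]=C('a')+0=1+0=1
L[6]='b': occ=1, LF[6]=C('b')+1=2+1=3
L[7]='b': occ=2, LF[7]=C('b')+2=2+2=4
L[8]='b': occ=3, LF[8]=C('b')+3=2+3=5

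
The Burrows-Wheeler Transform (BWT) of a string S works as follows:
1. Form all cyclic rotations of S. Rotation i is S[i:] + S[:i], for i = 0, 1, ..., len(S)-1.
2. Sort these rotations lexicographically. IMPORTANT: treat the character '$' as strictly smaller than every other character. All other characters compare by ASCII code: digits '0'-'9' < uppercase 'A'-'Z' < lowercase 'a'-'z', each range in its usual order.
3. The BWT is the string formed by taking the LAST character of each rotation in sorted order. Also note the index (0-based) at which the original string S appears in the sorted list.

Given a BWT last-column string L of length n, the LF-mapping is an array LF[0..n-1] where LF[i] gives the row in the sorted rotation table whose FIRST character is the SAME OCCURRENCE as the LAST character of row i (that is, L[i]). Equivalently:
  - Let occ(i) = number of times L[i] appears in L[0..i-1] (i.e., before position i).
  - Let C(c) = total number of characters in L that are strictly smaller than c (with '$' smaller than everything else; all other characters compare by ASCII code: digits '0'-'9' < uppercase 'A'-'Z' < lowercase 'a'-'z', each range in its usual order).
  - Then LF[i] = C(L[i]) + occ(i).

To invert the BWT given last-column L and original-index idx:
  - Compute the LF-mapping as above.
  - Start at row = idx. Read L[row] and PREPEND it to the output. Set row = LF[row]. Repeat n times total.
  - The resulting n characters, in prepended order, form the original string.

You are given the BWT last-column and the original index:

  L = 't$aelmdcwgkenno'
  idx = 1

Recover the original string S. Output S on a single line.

LF mapping: 13 0 1 4 8 9 3 2 14 6 7 5 10 11 12
Walk LF starting at row 1, prepending L[row]:
  step 1: row=1, L[1]='$', prepend. Next row=LF[1]=0
  step 2: row=0, L[0]='t', prepend. Next row=LF[0]=13
  step 3: row=13, L[13]='n', prepend. Next row=LF[13]=11
  step 4: row=11, L[11]='e', prepend. Next row=LF[11]=5
  step 5: row=5, L[5]='m', prepend. Next row=LF[5]=9
  step 6: row=9, L[9]='g', prepend. Next row=LF[9]=6
  step 7: row=6, L[6]='d', prepend. Next row=LF[6]=3
  step 8: row=3, L[3]='e', prepend. Next row=LF[3]=4
  step 9: row=4, L[4]='l', prepend. Next row=LF[4]=8
  step 10: row=8, L[8]='w', prepend. Next row=LF[8]=14
  step 11: row=14, L[14]='o', prepend. Next row=LF[14]=12
  step 12: row=12, L[12]='n', prepend. Next row=LF[12]=10
  step 13: row=10, L[10]='k', prepend. Next row=LF[10]=7
  step 14: row=7, L[7]='c', prepend. Next row=LF[7]=2
  step 15: row=2, L[2]='a', prepend. Next row=LF[2]=1
Reversed output: acknowledgment$

Answer: acknowledgment$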